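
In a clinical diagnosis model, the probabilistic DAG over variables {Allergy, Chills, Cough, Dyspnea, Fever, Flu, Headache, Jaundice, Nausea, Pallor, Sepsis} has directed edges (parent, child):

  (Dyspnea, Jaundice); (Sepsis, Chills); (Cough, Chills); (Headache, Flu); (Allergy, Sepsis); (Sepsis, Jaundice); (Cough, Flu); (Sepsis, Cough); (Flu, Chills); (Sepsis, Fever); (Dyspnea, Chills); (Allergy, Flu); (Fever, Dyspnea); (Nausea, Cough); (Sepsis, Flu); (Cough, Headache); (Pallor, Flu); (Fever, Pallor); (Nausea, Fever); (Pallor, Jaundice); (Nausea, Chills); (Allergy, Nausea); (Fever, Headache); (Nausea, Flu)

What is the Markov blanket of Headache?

{Allergy, Cough, Fever, Flu, Nausea, Pallor, Sepsis}

Headache has parents Cough, Fever.
Children of Headache: Flu.
Co-parents of Headache (other parents of its children):
  parents(Flu) \ {Headache} = {Allergy, Cough, Nausea, Pallor, Sepsis}.
So the Markov blanket of Headache is {Allergy, Cough, Fever, Flu, Nausea, Pallor, Sepsis}.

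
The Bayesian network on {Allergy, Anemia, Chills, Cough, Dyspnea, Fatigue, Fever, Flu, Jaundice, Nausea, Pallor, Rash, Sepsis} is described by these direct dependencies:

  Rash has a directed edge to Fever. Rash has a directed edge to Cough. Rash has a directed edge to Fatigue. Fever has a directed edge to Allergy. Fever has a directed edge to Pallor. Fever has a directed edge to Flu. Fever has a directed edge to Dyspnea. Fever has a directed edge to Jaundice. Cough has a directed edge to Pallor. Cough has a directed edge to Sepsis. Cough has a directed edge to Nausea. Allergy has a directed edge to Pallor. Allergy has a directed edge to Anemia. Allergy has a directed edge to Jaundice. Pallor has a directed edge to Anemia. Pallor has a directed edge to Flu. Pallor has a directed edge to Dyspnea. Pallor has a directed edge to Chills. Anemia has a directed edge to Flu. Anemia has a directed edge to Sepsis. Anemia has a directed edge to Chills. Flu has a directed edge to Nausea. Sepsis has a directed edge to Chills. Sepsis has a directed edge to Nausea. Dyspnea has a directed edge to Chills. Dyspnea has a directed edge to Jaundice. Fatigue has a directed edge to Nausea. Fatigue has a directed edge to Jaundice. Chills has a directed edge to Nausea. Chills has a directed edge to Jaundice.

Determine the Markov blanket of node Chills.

{Allergy, Anemia, Cough, Dyspnea, Fatigue, Fever, Flu, Jaundice, Nausea, Pallor, Sepsis}

Ch(Chills) = {Jaundice, Nausea}.
Chills has parents Anemia, Dyspnea, Pallor, Sepsis.
Co-parents of Chills (other parents of its children):
  parents(Nausea) \ {Chills} = {Cough, Fatigue, Flu, Sepsis}.
  Jaundice's other parents are Allergy, Dyspnea, Fatigue, Fever.
Union: {Anemia, Dyspnea, Pallor, Sepsis} ∪ {Jaundice, Nausea} ∪ {Allergy, Cough, Dyspnea, Fatigue, Fever, Flu, Sepsis} = {Allergy, Anemia, Cough, Dyspnea, Fatigue, Fever, Flu, Jaundice, Nausea, Pallor, Sepsis}.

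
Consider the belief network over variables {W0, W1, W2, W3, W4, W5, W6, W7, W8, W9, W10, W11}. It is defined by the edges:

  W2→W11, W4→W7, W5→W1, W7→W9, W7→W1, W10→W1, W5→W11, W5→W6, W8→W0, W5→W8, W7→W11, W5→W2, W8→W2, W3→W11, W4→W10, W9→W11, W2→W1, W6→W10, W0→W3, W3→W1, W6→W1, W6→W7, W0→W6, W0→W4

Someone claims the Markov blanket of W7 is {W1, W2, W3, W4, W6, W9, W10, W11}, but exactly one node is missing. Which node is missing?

W5

The Markov blanket of a node is its parents, its children, and the other parents of its children.
Parents of W7: W4, W6.
W7's children: W1, W9, W11.
Parents of each child, excluding W7:
  W9: no additional parents.
  parents(W11) \ {W7} = {W2, W3, W5, W9}.
  parents(W1) \ {W7} = {W2, W3, W5, W6, W10}.
MB(W7) = {W1, W2, W3, W4, W5, W6, W9, W10, W11}.
Comparing with the claimed set, W5 is missing.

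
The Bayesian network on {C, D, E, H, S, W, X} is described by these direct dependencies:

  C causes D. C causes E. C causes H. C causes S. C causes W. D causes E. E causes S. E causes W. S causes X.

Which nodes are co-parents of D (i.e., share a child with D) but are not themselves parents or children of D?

{}

Children of D: E.
  E also has parent C.
Excluding nodes already adjacent to D (C, E), the co-parent-only contribution is {}.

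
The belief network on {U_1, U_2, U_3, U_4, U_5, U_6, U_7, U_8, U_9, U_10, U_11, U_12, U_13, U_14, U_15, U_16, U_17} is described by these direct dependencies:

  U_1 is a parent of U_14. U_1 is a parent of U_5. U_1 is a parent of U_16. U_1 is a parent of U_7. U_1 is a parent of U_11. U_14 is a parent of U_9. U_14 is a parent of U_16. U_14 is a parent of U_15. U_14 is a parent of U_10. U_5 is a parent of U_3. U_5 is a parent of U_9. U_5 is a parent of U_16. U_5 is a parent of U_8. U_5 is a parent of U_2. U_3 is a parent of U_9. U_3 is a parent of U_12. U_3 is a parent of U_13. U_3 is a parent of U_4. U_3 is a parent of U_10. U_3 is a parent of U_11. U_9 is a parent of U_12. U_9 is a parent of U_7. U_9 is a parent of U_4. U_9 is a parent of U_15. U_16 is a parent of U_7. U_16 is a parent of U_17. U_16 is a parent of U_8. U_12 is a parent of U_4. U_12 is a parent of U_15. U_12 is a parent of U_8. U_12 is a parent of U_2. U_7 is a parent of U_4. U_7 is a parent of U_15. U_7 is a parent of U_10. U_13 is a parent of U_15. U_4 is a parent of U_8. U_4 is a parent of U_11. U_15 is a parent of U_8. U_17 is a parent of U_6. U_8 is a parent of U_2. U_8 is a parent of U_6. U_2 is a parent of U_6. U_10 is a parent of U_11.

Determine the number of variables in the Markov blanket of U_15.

9

Ch(U_15) = {U_8}.
U_15's parents: U_7, U_9, U_12, U_13, U_14.
Co-parents of U_15 (other parents of its children):
  parents(U_8) \ {U_15} = {U_4, U_5, U_12, U_16}.
MB(U_15) = {U_4, U_5, U_7, U_8, U_9, U_12, U_13, U_14, U_16}, which has 9 nodes.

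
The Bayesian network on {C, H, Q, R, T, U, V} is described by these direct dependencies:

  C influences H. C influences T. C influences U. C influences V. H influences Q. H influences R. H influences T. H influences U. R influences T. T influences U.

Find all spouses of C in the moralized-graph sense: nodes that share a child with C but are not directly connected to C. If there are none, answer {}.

Children of C: H, T, U, V.
  H has no other parent.
  parents(T) \ {C} = {H, R}.
  U's other parents are H, T.
  V: no additional parents.
Excluding nodes already adjacent to C (H, T, U, V), the co-parent-only contribution is {R}.

{R}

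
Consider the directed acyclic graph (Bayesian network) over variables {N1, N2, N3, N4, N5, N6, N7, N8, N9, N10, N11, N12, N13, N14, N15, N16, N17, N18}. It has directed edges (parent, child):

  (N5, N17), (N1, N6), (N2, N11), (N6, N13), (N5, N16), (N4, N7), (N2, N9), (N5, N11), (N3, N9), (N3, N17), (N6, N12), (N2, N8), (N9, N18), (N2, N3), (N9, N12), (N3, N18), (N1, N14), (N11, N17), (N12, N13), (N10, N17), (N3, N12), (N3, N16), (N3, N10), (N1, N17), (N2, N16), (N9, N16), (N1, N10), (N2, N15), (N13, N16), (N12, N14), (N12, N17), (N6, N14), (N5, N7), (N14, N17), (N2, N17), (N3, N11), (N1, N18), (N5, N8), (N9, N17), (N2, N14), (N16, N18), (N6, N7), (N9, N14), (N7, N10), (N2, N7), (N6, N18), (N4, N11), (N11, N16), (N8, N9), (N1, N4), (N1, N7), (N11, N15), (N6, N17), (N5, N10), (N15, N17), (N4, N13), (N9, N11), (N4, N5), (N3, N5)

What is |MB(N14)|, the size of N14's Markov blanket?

N14 has child N17.
N14 has parents N1, N2, N6, N9, N12.
For each child, the remaining parents (spouses of N14):
  parents(N17) \ {N14} = {N1, N2, N3, N5, N6, N9, N10, N11, N12, N15}.
MB(N14) = {N1, N2, N3, N5, N6, N9, N10, N11, N12, N15, N17}, which has 11 nodes.

11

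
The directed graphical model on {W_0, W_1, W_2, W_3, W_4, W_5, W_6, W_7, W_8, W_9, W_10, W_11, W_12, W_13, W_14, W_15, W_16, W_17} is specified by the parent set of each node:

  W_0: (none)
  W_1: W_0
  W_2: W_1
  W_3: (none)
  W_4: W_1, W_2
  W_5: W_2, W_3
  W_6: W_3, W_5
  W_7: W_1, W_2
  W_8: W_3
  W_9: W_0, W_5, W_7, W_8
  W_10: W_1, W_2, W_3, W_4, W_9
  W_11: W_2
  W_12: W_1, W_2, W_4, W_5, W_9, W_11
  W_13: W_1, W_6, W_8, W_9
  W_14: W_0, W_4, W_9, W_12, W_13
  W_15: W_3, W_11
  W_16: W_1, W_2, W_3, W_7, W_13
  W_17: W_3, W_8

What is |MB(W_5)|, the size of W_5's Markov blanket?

By definition, MB(W_5) is built from W_5's parents, W_5's children, and the co-parents of W_5.
Ch(W_5) = {W_6, W_9, W_12}.
W_5's parents: W_2, W_3.
Parents of each child, excluding W_5:
  W_6 also has parent W_3.
  W_9's other parents are W_0, W_7, W_8.
  W_12 also has parents W_1, W_2, W_4, W_9, W_11.
MB(W_5) = {W_0, W_1, W_2, W_3, W_4, W_6, W_7, W_8, W_9, W_11, W_12}, which has 11 nodes.

11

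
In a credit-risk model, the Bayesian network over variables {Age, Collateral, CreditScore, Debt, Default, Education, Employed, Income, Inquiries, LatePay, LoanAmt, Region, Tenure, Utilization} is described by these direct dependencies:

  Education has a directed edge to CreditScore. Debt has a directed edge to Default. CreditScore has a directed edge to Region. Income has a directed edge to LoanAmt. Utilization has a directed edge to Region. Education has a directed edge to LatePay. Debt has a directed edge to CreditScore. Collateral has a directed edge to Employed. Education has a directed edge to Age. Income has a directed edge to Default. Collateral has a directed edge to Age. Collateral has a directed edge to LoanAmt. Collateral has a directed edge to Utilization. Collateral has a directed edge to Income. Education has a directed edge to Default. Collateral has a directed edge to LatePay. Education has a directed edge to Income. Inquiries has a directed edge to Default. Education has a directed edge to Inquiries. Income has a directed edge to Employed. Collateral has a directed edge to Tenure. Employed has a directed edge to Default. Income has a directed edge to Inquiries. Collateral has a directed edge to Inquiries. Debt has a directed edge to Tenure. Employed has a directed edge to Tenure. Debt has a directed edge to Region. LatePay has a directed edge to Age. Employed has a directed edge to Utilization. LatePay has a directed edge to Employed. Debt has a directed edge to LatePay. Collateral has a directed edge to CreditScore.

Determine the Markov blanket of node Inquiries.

{Collateral, Debt, Default, Education, Employed, Income}

By definition, MB(Inquiries) is built from Inquiries's parents, Inquiries's children, and the co-parents of Inquiries.
Ch(Inquiries) = {Default}.
Parents of Inquiries: Collateral, Education, Income.
Other parents of Inquiries's children:
  Default's other parents are Debt, Education, Employed, Income.
Taking the union gives {Collateral, Debt, Default, Education, Employed, Income}.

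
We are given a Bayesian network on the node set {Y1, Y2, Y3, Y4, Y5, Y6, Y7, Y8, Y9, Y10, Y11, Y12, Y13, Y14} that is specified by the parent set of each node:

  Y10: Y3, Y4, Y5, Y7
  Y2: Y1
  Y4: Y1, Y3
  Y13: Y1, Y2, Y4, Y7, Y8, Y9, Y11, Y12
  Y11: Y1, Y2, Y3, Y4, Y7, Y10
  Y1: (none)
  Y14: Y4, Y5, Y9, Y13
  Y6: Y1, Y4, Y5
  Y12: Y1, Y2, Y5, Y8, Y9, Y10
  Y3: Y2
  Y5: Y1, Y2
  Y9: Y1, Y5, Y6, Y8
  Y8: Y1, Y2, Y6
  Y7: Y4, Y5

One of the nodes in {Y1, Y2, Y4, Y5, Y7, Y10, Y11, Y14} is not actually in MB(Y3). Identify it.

The Markov blanket of a node is its parents, its children, and the other parents of its children.
Parents of Y3: Y2.
Y3's children: Y4, Y10, Y11.
For each child, the remaining parents (spouses of Y3):
  Y4 also has parent Y1.
  Y10 also has parents Y4, Y5, Y7.
  Y11's other parents are Y1, Y2, Y4, Y7, Y10.
MB(Y3) = {Y1, Y2, Y4, Y5, Y7, Y10, Y11}.
Y14 is neither a parent, child, nor co-parent of Y3, so it does not belong.

Y14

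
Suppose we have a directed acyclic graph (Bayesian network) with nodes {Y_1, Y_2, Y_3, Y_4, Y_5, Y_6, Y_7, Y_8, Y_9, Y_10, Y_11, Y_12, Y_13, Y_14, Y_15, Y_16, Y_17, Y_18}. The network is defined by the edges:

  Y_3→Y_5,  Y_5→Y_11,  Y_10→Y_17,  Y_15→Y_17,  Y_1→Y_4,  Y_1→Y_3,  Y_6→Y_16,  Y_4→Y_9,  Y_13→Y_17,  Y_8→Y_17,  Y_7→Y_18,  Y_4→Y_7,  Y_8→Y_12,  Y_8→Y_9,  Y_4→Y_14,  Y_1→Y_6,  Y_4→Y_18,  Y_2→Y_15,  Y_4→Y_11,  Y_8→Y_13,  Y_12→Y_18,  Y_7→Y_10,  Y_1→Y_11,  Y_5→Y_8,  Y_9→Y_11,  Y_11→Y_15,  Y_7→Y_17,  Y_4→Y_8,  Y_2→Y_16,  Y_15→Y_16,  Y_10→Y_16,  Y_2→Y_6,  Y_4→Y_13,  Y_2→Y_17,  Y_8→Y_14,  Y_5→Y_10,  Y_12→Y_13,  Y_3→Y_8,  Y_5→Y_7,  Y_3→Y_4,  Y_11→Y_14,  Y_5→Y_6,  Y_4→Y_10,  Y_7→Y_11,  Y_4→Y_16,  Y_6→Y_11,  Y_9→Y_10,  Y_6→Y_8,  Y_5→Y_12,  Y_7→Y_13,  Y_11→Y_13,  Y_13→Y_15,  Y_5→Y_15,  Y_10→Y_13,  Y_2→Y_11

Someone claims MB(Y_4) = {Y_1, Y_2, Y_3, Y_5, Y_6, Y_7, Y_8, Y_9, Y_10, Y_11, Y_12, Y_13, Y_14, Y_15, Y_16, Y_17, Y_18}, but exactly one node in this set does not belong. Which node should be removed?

Y_4's parents: Y_1, Y_3.
Children of Y_4: Y_7, Y_8, Y_9, Y_10, Y_11, Y_13, Y_14, Y_16, Y_18.
Co-parents of Y_4 (other parents of its children):
  parents(Y_7) \ {Y_4} = {Y_5}.
  parents(Y_8) \ {Y_4} = {Y_3, Y_5, Y_6}.
  Y_9's other parent is Y_8.
  parents(Y_10) \ {Y_4} = {Y_5, Y_7, Y_9}.
  Y_11 also has parents Y_1, Y_2, Y_5, Y_6, Y_7, Y_9.
  parents(Y_13) \ {Y_4} = {Y_7, Y_8, Y_10, Y_11, Y_12}.
  Y_14's other parents are Y_8, Y_11.
  Y_16 also has parents Y_2, Y_6, Y_10, Y_15.
  parents(Y_18) \ {Y_4} = {Y_7, Y_12}.
MB(Y_4) = {Y_1, Y_2, Y_3, Y_5, Y_6, Y_7, Y_8, Y_9, Y_10, Y_11, Y_12, Y_13, Y_14, Y_15, Y_16, Y_18}.
Y_17 is neither a parent, child, nor co-parent of Y_4, so it does not belong.

Y_17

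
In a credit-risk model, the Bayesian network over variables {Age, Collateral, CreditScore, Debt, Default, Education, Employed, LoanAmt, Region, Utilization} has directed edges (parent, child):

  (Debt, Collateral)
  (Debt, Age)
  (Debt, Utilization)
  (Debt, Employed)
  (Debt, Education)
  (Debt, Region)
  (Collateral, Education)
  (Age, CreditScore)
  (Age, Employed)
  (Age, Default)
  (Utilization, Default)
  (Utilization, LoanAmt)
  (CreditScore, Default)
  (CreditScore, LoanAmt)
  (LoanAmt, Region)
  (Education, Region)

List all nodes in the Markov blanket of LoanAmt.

Ch(LoanAmt) = {Region}.
LoanAmt has parents CreditScore, Utilization.
For each child, the remaining parents (spouses of LoanAmt):
  Region also has parents Debt, Education.
MB(LoanAmt) = {CreditScore, Debt, Education, Region, Utilization}.

{CreditScore, Debt, Education, Region, Utilization}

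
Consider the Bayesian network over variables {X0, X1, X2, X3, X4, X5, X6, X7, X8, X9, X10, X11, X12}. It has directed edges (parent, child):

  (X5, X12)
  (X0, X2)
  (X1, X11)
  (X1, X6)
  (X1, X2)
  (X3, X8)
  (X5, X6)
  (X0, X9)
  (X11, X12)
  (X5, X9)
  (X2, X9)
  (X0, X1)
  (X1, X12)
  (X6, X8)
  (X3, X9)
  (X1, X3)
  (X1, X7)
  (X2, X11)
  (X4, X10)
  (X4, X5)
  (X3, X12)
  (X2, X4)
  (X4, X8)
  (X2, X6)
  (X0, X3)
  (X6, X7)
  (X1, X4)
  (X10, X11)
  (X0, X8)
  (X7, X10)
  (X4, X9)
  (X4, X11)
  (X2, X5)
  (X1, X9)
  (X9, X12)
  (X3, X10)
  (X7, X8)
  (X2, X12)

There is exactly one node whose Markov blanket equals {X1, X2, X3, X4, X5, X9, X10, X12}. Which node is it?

The target node must have every member of {X1, X2, X3, X4, X5, X9, X10, X12} as a parent, child, or co-parent, and no others.
Parents of X11: X1, X2, X4, X10; children: X12; co-parents: X1, X2, X3, X5, X9.
These exactly cover the given set, so the node is X11.

X11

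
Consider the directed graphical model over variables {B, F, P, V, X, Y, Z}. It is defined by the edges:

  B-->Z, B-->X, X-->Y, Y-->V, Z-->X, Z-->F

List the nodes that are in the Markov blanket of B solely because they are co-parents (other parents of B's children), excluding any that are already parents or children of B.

Children of B: X, Z.
  Z has no other parent.
  X's other parent is Z.
Excluding nodes already adjacent to B (X, Z), the co-parent-only contribution is {}.

{}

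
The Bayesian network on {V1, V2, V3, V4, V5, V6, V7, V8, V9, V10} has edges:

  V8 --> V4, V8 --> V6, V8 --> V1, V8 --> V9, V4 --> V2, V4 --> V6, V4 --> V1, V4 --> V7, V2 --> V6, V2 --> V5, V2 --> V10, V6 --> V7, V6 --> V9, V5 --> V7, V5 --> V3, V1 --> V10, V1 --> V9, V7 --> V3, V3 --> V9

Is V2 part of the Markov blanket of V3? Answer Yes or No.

No

Recall MB(v) = parents ∪ children ∪ spouses, where spouses are the other parents of v's children.
V3's parents: V5, V7.
Children of V3: V9.
Parents of each child, excluding V3:
  V9: V1, V6, V8
MB(V3) = {V1, V5, V6, V7, V8, V9}; V2 is not in this set.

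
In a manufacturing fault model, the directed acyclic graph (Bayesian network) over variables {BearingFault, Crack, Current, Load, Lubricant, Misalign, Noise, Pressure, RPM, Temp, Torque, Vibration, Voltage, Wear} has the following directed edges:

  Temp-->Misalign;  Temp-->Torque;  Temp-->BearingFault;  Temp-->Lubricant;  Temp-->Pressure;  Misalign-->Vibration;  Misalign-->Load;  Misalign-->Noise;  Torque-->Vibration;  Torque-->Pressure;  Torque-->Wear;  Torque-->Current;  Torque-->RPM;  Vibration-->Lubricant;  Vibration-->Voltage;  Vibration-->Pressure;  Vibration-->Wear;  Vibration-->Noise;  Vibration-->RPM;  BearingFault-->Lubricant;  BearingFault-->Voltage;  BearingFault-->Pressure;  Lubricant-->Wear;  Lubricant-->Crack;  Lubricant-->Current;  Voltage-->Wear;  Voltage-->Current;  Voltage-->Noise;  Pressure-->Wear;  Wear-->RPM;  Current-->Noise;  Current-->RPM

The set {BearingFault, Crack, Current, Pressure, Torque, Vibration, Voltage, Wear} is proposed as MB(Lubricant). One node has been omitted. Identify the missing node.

A node's Markov blanket = Pa ∪ Ch ∪ (parents of Ch other than the node itself).
Lubricant's parents: BearingFault, Temp, Vibration.
Ch(Lubricant) = {Crack, Current, Wear}.
Parents of each child, excluding Lubricant:
  Wear's other parents are Pressure, Torque, Vibration, Voltage.
  Crack has no other parent.
  Current's other parents are Torque, Voltage.
MB(Lubricant) = {BearingFault, Crack, Current, Pressure, Temp, Torque, Vibration, Voltage, Wear}.
Comparing with the claimed set, Temp is missing.

Temp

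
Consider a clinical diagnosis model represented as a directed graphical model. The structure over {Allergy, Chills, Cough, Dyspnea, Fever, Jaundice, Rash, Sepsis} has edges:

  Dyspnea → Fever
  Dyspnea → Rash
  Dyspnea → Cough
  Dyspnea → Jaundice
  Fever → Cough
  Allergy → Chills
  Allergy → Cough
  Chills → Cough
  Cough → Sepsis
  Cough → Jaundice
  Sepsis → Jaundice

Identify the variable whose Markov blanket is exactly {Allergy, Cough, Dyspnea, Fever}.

Chills

The target node must have every member of {Allergy, Cough, Dyspnea, Fever} as a parent, child, or co-parent, and no others.
Parents of Chills: Allergy; children: Cough; co-parents: Allergy, Dyspnea, Fever.
These exactly cover the given set, so the node is Chills.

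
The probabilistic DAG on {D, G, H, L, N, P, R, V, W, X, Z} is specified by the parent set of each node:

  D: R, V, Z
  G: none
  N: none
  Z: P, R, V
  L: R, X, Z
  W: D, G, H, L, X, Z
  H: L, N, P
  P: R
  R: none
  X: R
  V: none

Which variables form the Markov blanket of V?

{D, P, R, Z}

The Markov blanket of a node is its parents, its children, and the other parents of its children.
V's parents: none.
Children of V: D, Z.
Parents of each child, excluding V:
  Z also has parents P, R.
  D also has parents R, Z.
So the Markov blanket of V is {D, P, R, Z}.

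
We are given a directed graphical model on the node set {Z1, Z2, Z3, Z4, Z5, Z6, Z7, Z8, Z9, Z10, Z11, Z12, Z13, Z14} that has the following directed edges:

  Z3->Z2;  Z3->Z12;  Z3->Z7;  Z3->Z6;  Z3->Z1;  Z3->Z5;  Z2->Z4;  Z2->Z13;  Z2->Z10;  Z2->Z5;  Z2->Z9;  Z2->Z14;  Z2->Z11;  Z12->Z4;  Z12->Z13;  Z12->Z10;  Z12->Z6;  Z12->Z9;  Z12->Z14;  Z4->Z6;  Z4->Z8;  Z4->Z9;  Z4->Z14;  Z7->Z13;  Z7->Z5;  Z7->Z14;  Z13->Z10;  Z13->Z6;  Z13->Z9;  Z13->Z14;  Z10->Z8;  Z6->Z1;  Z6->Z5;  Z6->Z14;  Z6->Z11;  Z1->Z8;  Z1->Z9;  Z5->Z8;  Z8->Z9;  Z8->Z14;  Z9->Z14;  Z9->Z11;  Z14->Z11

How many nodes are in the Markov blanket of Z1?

Pa(Z1) = {Z3, Z6}.
Z1 has children Z8, Z9.
Parents of each child, excluding Z1:
  parents(Z8) \ {Z1} = {Z4, Z5, Z10}.
  parents(Z9) \ {Z1} = {Z2, Z4, Z8, Z12, Z13}.
MB(Z1) = {Z2, Z3, Z4, Z5, Z6, Z8, Z9, Z10, Z12, Z13}, which has 10 nodes.

10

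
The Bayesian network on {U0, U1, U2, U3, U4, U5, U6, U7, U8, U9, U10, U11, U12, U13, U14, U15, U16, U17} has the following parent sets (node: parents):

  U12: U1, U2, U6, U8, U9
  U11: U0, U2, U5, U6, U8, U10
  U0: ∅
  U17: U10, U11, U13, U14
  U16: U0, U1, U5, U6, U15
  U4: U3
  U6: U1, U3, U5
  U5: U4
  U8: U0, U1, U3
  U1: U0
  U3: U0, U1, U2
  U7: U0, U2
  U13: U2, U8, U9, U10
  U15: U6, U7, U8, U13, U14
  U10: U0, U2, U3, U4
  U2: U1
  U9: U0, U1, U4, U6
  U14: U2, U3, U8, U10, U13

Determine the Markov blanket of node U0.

{U1, U2, U3, U4, U5, U6, U7, U8, U9, U10, U11, U15, U16}

U0 has children U1, U3, U7, U8, U9, U10, U11, U16.
U0's parents: none.
For each child, the remaining parents (spouses of U0):
  U1: —
  U3: U1, U2
  U7: U2
  U8: U1, U3
  U9: U1, U4, U6
  U10: U2, U3, U4
  U11: U2, U5, U6, U8, U10
  U16: U1, U5, U6, U15
Union: {} ∪ {U1, U3, U7, U8, U9, U10, U11, U16} ∪ {U1, U2, U3, U4, U5, U6, U8, U10, U15} = {U1, U2, U3, U4, U5, U6, U7, U8, U9, U10, U11, U15, U16}.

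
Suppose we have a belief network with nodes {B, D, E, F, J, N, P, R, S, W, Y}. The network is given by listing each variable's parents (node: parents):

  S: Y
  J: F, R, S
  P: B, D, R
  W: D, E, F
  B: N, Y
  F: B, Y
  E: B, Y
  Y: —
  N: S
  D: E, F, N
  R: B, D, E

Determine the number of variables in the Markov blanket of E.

7

By definition, MB(E) is built from E's parents, E's children, and the co-parents of E.
E's parents: B, Y.
Children of E: D, R, W.
For each child, the remaining parents (spouses of E):
  D also has parents F, N.
  parents(R) \ {E} = {B, D}.
  W also has parents D, F.
MB(E) = {B, D, F, N, R, W, Y}, which has 7 nodes.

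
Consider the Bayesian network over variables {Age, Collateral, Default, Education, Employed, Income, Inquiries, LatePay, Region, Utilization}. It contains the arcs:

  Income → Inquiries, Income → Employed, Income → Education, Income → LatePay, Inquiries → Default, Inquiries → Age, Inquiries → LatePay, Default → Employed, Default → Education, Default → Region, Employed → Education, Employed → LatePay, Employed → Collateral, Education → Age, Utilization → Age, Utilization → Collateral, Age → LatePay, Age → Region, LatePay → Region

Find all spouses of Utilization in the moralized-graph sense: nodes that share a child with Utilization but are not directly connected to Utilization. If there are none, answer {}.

{Education, Employed, Inquiries}

Children of Utilization: Age, Collateral.
  Age: Education, Inquiries
  Collateral: Employed
Excluding nodes already adjacent to Utilization (Age, Collateral), the co-parent-only contribution is {Education, Employed, Inquiries}.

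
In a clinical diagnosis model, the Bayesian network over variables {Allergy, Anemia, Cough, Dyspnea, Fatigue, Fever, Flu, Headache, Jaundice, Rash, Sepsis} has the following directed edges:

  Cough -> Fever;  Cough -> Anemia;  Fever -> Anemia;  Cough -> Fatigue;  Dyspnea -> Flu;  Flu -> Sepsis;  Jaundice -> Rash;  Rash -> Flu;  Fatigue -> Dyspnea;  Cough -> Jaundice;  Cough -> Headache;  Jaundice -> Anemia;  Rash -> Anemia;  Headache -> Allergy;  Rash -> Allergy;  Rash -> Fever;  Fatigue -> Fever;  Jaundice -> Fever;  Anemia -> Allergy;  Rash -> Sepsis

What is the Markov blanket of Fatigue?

By definition, MB(Fatigue) is built from Fatigue's parents, Fatigue's children, and the co-parents of Fatigue.
Parents of Fatigue: Cough.
Fatigue's children: Dyspnea, Fever.
For each child, the remaining parents (spouses of Fatigue):
  Dyspnea has no other parent.
  parents(Fever) \ {Fatigue} = {Cough, Jaundice, Rash}.
Union: {Cough} ∪ {Dyspnea, Fever} ∪ {Cough, Jaundice, Rash} = {Cough, Dyspnea, Fever, Jaundice, Rash}.

{Cough, Dyspnea, Fever, Jaundice, Rash}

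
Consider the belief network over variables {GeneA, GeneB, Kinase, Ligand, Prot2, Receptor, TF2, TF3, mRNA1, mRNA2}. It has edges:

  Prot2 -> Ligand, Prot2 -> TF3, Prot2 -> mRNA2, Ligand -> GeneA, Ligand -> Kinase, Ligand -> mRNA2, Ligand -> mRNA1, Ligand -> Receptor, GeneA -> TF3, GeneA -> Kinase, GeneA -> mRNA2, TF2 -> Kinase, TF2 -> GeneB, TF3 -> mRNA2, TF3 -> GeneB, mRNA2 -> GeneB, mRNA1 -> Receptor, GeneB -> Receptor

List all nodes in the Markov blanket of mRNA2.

The Markov blanket of a node is its parents, its children, and the other parents of its children.
Pa(mRNA2) = {GeneA, Ligand, Prot2, TF3}.
Ch(mRNA2) = {GeneB}.
For each child, the remaining parents (spouses of mRNA2):
  GeneB also has parents TF2, TF3.
So the Markov blanket of mRNA2 is {GeneA, GeneB, Ligand, Prot2, TF2, TF3}.

{GeneA, GeneB, Ligand, Prot2, TF2, TF3}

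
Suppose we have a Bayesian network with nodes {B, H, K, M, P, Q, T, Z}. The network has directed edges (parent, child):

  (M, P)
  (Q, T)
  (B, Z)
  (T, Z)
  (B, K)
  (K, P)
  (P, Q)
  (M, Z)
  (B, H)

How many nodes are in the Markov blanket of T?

T's parents: Q.
T's children: Z.
Parents of each child, excluding T:
  Z: B, M
MB(T) = {B, M, Q, Z}, which has 4 nodes.

4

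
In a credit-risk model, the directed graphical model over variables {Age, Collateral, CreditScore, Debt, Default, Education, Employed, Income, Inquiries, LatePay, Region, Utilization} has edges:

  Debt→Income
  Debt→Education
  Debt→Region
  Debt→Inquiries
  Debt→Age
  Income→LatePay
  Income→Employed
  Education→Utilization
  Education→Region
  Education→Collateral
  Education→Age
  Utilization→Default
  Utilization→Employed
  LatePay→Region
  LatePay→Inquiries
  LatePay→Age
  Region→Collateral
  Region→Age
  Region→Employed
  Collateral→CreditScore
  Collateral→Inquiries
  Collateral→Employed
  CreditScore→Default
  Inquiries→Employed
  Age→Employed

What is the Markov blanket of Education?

{Age, Collateral, Debt, LatePay, Region, Utilization}

Recall MB(v) = parents ∪ children ∪ spouses, where spouses are the other parents of v's children.
Pa(Education) = {Debt}.
Education has children Age, Collateral, Region, Utilization.
Other parents of Education's children:
  Utilization has no other parent.
  parents(Region) \ {Education} = {Debt, LatePay}.
  parents(Collateral) \ {Education} = {Region}.
  Age also has parents Debt, LatePay, Region.
Taking the union gives {Age, Collateral, Debt, LatePay, Region, Utilization}.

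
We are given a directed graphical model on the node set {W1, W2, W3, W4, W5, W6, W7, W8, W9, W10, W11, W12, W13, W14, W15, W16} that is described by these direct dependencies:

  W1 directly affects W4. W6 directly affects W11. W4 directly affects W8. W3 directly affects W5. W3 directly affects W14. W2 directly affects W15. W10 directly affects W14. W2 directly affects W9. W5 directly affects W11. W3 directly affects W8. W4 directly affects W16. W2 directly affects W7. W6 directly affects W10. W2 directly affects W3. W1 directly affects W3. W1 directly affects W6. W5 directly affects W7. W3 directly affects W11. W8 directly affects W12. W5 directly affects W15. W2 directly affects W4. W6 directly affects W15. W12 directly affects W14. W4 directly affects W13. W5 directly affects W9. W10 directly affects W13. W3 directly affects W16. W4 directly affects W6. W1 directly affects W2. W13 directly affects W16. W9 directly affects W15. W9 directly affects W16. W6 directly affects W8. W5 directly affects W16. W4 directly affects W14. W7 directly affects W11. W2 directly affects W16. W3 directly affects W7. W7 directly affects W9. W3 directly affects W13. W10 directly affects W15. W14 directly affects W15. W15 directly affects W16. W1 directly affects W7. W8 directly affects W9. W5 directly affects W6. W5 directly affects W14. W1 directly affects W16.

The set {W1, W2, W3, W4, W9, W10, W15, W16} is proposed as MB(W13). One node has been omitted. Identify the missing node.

W13's parents: W3, W4, W10.
Ch(W13) = {W16}.
For each child, the remaining parents (spouses of W13):
  W16's other parents are W1, W2, W3, W4, W5, W9, W15.
MB(W13) = {W1, W2, W3, W4, W5, W9, W10, W15, W16}.
Comparing with the claimed set, W5 is missing.

W5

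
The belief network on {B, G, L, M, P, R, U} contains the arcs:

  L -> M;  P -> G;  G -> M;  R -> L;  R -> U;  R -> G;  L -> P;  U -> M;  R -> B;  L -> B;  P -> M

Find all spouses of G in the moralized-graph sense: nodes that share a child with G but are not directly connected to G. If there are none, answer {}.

{L, U}

Children of G: M.
  M's other parents are L, P, U.
Excluding nodes already adjacent to G (M, P, R), the co-parent-only contribution is {L, U}.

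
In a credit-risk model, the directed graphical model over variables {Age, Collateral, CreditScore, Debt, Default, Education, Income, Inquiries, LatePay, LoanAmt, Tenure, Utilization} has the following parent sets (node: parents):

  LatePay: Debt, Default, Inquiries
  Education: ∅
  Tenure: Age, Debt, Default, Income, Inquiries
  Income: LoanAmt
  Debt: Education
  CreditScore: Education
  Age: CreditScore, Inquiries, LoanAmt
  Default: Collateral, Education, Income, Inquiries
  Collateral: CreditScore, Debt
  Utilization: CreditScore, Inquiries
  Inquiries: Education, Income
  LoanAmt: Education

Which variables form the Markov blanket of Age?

{CreditScore, Debt, Default, Income, Inquiries, LoanAmt, Tenure}

The Markov blanket of a node is its parents, its children, and the other parents of its children.
Age has child Tenure.
Age's parents: CreditScore, Inquiries, LoanAmt.
For each child, the remaining parents (spouses of Age):
  parents(Tenure) \ {Age} = {Debt, Default, Income, Inquiries}.
Union: {CreditScore, Inquiries, LoanAmt} ∪ {Tenure} ∪ {Debt, Default, Income, Inquiries} = {CreditScore, Debt, Default, Income, Inquiries, LoanAmt, Tenure}.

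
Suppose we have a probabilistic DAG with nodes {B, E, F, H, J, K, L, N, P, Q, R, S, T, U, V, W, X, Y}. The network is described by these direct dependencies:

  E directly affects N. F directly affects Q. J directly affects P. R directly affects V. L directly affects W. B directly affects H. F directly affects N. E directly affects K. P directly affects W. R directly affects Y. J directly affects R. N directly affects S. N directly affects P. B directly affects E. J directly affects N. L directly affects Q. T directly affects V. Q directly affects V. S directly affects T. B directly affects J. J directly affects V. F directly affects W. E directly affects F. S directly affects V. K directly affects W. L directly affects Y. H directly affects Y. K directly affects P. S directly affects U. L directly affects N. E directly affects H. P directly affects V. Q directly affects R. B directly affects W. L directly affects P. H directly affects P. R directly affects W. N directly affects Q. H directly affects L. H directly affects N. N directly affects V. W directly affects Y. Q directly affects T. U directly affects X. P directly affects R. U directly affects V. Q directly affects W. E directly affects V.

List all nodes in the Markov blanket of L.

{B, E, F, H, J, K, N, P, Q, R, W, Y}

The Markov blanket of a node is its parents, its children, and the other parents of its children.
Pa(L) = {H}.
L has children N, P, Q, W, Y.
Other parents of L's children:
  N: E, F, H, J
  P: H, J, K, N
  Q: F, N
  W: B, F, K, P, Q, R
  Y: H, R, W
Union: {H} ∪ {N, P, Q, W, Y} ∪ {B, E, F, H, J, K, N, P, Q, R, W} = {B, E, F, H, J, K, N, P, Q, R, W, Y}.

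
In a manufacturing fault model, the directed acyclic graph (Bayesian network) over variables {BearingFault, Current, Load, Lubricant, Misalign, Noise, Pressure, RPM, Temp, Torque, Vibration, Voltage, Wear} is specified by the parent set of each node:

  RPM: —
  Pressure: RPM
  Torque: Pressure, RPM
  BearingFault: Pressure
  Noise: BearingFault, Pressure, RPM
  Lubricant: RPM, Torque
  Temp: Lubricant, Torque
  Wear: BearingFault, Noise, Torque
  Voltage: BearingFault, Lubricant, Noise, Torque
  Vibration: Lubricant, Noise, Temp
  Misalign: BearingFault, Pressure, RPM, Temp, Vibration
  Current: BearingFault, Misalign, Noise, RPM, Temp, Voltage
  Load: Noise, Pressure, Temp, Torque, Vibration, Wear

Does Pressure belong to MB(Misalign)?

Pressure is a parent of Misalign.
So Pressure ∈ MB(Misalign).

Yes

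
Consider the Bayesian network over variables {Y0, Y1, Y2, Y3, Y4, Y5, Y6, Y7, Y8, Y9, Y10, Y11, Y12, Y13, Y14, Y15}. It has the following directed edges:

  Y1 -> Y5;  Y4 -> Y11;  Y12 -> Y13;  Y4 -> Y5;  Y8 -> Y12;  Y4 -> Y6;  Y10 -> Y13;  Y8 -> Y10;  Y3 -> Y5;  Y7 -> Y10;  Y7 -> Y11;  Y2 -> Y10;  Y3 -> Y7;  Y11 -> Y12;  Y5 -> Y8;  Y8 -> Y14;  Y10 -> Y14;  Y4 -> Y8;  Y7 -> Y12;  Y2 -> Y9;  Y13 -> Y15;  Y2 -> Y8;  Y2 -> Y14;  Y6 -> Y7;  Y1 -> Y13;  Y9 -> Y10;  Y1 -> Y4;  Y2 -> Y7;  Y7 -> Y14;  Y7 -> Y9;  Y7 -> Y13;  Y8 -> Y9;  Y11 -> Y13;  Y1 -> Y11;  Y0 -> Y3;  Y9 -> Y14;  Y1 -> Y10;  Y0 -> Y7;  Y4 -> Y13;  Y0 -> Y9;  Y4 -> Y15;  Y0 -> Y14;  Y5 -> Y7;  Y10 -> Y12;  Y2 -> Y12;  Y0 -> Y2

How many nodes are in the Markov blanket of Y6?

Recall MB(v) = parents ∪ children ∪ spouses, where spouses are the other parents of v's children.
Y6 has parent Y4.
Ch(Y6) = {Y7}.
Other parents of Y6's children:
  Y7: Y0, Y2, Y3, Y5
MB(Y6) = {Y0, Y2, Y3, Y4, Y5, Y7}, which has 6 nodes.

6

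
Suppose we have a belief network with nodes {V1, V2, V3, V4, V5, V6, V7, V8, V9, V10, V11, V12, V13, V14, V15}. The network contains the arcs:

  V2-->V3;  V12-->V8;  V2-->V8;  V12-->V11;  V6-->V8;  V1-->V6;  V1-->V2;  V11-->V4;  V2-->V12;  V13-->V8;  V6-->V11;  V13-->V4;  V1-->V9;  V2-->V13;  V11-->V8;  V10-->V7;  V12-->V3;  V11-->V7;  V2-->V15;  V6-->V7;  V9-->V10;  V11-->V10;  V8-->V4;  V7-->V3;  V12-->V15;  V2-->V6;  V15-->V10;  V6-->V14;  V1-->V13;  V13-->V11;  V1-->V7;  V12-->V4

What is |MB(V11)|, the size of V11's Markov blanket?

11

Recall MB(v) = parents ∪ children ∪ spouses, where spouses are the other parents of v's children.
Parents of V11: V6, V12, V13.
V11's children: V4, V7, V8, V10.
For each child, the remaining parents (spouses of V11):
  V10: V9, V15
  V7: V1, V6, V10
  V8: V2, V6, V12, V13
  V4: V8, V12, V13
MB(V11) = {V1, V2, V4, V6, V7, V8, V9, V10, V12, V13, V15}, which has 11 nodes.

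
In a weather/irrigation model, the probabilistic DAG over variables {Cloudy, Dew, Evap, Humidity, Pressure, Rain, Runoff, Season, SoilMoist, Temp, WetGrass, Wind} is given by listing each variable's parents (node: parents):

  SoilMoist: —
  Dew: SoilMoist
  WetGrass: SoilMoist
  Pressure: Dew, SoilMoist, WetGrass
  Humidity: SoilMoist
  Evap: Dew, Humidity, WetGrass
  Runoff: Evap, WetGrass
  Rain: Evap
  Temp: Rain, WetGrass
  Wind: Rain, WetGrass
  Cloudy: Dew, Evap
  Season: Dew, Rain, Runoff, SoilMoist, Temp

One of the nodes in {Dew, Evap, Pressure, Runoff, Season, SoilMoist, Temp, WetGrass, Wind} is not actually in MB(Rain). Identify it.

Children of Rain: Season, Temp, Wind.
Parents of Rain: Evap.
For each child, the remaining parents (spouses of Rain):
  Temp: WetGrass
  Wind: WetGrass
  Season: Dew, Runoff, SoilMoist, Temp
MB(Rain) = {Dew, Evap, Runoff, Season, SoilMoist, Temp, WetGrass, Wind}.
Pressure is neither a parent, child, nor co-parent of Rain, so it does not belong.

Pressure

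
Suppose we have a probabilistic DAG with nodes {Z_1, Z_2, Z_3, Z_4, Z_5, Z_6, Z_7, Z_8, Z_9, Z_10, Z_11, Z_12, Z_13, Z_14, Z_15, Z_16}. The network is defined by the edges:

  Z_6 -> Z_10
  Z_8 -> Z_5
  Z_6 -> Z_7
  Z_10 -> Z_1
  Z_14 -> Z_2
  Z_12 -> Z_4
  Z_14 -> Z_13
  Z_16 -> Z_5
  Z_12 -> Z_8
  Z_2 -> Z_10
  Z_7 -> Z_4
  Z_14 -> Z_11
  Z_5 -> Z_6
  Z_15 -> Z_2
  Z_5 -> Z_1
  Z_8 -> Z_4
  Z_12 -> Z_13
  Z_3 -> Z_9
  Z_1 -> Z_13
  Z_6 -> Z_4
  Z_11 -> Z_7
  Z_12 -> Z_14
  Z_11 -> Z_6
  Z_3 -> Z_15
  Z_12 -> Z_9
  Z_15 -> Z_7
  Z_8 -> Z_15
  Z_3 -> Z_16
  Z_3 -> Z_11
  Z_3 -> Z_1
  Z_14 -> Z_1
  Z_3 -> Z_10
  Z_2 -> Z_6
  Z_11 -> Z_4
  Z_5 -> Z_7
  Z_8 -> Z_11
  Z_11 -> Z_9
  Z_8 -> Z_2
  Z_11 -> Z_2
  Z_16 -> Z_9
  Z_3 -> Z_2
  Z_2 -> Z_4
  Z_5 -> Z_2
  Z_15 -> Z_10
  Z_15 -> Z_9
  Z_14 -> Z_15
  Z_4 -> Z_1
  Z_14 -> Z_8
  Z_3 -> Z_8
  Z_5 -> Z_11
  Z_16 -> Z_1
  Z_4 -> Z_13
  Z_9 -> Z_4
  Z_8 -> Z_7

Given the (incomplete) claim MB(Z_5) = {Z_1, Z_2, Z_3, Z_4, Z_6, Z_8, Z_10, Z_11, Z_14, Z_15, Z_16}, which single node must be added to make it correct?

Z_7

Recall MB(v) = parents ∪ children ∪ spouses, where spouses are the other parents of v's children.
Parents of Z_5: Z_8, Z_16.
Ch(Z_5) = {Z_1, Z_2, Z_6, Z_7, Z_11}.
For each child, the remaining parents (spouses of Z_5):
  Z_11: Z_3, Z_8, Z_14
  Z_2: Z_3, Z_8, Z_11, Z_14, Z_15
  Z_6: Z_2, Z_11
  Z_7: Z_6, Z_8, Z_11, Z_15
  Z_1: Z_3, Z_4, Z_10, Z_14, Z_16
MB(Z_5) = {Z_1, Z_2, Z_3, Z_4, Z_6, Z_7, Z_8, Z_10, Z_11, Z_14, Z_15, Z_16}.
Comparing with the claimed set, Z_7 is missing.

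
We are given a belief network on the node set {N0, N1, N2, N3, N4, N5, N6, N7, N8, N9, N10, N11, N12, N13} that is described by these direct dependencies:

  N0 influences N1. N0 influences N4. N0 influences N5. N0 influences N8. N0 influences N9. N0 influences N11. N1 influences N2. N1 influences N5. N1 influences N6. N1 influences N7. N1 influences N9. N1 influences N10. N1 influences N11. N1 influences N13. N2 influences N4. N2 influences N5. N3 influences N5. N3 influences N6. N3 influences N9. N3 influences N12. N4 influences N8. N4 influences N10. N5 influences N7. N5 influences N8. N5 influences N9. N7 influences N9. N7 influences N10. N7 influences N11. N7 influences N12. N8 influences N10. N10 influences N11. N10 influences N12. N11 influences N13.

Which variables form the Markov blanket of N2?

{N0, N1, N3, N4, N5}

By definition, MB(N2) is built from N2's parents, N2's children, and the co-parents of N2.
Ch(N2) = {N4, N5}.
Parents of N2: N1.
Other parents of N2's children:
  N4: N0
  N5: N0, N1, N3
Union: {N1} ∪ {N4, N5} ∪ {N0, N1, N3} = {N0, N1, N3, N4, N5}.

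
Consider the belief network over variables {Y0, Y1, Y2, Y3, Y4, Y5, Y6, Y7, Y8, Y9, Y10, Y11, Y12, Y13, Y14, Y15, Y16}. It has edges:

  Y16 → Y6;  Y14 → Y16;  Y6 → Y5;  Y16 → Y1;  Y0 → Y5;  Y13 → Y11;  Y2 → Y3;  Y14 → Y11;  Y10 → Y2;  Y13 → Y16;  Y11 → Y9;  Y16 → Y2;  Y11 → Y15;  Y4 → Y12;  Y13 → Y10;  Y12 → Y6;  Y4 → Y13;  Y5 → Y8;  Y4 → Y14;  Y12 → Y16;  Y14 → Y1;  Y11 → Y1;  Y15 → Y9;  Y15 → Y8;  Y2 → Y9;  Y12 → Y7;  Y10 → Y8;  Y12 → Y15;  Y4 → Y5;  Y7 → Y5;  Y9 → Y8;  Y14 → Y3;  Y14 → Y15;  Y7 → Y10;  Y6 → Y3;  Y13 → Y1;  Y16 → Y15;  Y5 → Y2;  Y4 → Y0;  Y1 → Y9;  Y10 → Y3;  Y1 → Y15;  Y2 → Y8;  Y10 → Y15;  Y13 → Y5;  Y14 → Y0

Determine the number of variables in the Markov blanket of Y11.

9

By definition, MB(Y11) is built from Y11's parents, Y11's children, and the co-parents of Y11.
Y11 has parents Y13, Y14.
Y11 has children Y1, Y9, Y15.
Parents of each child, excluding Y11:
  Y1's other parents are Y13, Y14, Y16.
  Y15's other parents are Y1, Y10, Y12, Y14, Y16.
  Y9 also has parents Y1, Y2, Y15.
MB(Y11) = {Y1, Y2, Y9, Y10, Y12, Y13, Y14, Y15, Y16}, which has 9 nodes.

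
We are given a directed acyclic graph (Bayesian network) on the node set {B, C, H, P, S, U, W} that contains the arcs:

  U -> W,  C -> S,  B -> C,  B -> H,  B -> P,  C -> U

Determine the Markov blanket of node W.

{U}

A node's Markov blanket = Pa ∪ Ch ∪ (parents of Ch other than the node itself).
Pa(W) = {U}.
Ch(W) = {}.
With no children, W has no spouses; the co-parent set is empty.
Union: {U} ∪ {} ∪ {} = {U}.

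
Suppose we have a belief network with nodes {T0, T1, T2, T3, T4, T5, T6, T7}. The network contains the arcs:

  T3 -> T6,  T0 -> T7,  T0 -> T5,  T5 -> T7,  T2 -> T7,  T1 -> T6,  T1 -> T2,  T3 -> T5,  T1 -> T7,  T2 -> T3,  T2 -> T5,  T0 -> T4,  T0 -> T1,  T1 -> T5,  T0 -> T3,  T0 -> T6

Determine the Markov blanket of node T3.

Ch(T3) = {T5, T6}.
T3's parents: T0, T2.
Co-parents of T3 (other parents of its children):
  T5's other parents are T0, T1, T2.
  parents(T6) \ {T3} = {T0, T1}.
Union: {T0, T2} ∪ {T5, T6} ∪ {T0, T1, T2} = {T0, T1, T2, T5, T6}.

{T0, T1, T2, T5, T6}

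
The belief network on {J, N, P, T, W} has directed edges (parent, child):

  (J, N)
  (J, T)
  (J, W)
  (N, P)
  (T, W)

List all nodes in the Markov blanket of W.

{J, T}

W's parents: J, T.
Ch(W) = {}.
With no children, W has no spouses; the co-parent set is empty.
So the Markov blanket of W is {J, T}.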